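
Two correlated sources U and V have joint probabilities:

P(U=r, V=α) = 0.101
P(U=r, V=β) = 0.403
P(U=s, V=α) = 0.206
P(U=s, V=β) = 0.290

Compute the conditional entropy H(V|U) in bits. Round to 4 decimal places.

0.8499 bits

Marginals: p(U) = (0.5040, 0.4960), p(V) = (0.3070, 0.6930).
H(V|U) = Σ p(U) · H(V|U=·).
  U=r: p=0.5040, H(V|U=r) = 0.7227
  U=s: p=0.4960, H(V|U=s) = 0.9792
Weighted sum = 0.8499 bits.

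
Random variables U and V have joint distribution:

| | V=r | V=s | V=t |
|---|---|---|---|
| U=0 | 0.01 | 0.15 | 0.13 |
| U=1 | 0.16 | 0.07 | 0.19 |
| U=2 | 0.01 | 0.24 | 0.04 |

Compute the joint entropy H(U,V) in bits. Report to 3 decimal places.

2.753 bits

H(U,V) = −Σ p(x,y)·log₂ p(x,y) over all 9 cells.
  cell (0,r): −0.01·log₂0.01 = 0.0664
  cell (0,s): −0.15·log₂0.15 = 0.4105
  cell (0,t): −0.13·log₂0.13 = 0.3826
  cell (1,r): −0.16·log₂0.16 = 0.4230
  cell (1,s): −0.07·log₂0.07 = 0.2686
  cell (1,t): −0.19·log₂0.19 = 0.4552
  cell (2,r): −0.01·log₂0.01 = 0.0664
  cell (2,s): −0.24·log₂0.24 = 0.4941
  cell (2,t): −0.04·log₂0.04 = 0.1858
Sum = 2.753 bits.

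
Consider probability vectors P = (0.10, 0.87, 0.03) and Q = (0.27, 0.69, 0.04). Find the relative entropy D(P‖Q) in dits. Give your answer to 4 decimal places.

D(P‖Q) = Σ p·log₁₀(p/q).
  0.10·log₁₀(0.10/0.27) = -0.04314
  0.87·log₁₀(0.87/0.69) = 0.08758
  0.03·log₁₀(0.03/0.04) = -0.00375
D(P‖Q) = 0.0407 dits.

0.0407 dits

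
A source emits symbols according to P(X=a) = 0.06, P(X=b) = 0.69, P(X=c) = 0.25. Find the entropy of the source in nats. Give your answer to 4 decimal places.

H(X) = −Σ p·ln p.
  −(0.06)·ln(0.06) = 0.16880
  −(0.69)·ln(0.69) = 0.25603
  −(0.25)·ln(0.25) = 0.34657
Sum: 0.16880 + 0.25603 + 0.34657 = 0.7714 nats.

0.7714 nats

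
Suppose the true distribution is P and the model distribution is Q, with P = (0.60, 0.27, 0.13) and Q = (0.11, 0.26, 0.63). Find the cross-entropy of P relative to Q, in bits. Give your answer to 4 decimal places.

H(P,Q) = −Σ p·log₂ q.
  −0.60·log₂(0.11) = 1.91065
  −0.27·log₂(0.26) = 0.52472
  −0.13·log₂(0.63) = 0.08665
H(P,Q) = 2.5220 bits.

2.5220 bits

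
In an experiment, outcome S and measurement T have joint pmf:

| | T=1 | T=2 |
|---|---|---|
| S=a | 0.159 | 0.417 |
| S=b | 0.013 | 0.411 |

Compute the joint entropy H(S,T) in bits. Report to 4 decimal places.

1.5567 bits

H(S,T) = −Σ p(x,y)·log₂ p(x,y) over all 4 cells.
  cell (a,1): −0.159·log₂0.159 = 0.42181
  cell (a,2): −0.417·log₂0.417 = 0.52620
  cell (b,1): −0.013·log₂0.013 = 0.08145
  cell (b,2): −0.411·log₂0.411 = 0.52723
Sum = 1.5567 bits.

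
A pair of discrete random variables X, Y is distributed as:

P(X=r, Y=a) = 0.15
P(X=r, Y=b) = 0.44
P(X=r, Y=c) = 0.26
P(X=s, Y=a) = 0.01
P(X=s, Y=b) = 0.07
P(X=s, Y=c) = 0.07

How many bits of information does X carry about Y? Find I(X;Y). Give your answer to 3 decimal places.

Marginals: p(X) = (0.8500, 0.1500), p(Y) = (0.1600, 0.5100, 0.3300).
I(X;Y) = Σ p(x,y)·log₂[p(x,y)/(p(x)p(y))].
  (r,a): 0.15·log₂(1.1029) = 0.0212
  (r,b): 0.44·log₂(1.0150) = 0.0094
  (r,c): 0.26·log₂(0.9269) = -0.0285
  (s,a): 0.01·log₂(0.4167) = -0.0126
  (s,b): 0.07·log₂(0.9150) = -0.0090
  (s,c): 0.07·log₂(1.4141) = 0.0350
Sum = 0.016 bits.

0.016 bits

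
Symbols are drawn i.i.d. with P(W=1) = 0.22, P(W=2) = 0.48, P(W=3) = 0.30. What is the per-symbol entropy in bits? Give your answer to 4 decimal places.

1.5099 bits

H(W) = −Σ p·log₂ p.
  −(0.22)·log₂(0.22) = 0.48057
  −(0.48)·log₂(0.48) = 0.50827
  −(0.30)·log₂(0.30) = 0.52109
Sum: 0.48057 + 0.50827 + 0.52109 = 1.5099 bits.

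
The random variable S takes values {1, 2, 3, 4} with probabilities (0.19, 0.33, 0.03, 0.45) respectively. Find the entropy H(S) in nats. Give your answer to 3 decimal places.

1.146 nats

H(S) = −Σ p·ln p.
  −(0.19)·ln(0.19) = 0.3155
  −(0.33)·ln(0.33) = 0.3659
  −(0.03)·ln(0.03) = 0.1052
  −(0.45)·ln(0.45) = 0.3593
Sum: 0.3155 + 0.3659 + 0.1052 + 0.3593 = 1.146 nats.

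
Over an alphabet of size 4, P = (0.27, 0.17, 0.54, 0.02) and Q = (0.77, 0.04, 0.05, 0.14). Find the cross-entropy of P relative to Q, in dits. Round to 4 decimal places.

H(P,Q) = −Σ p·log₁₀ q.
  −0.27·log₁₀(0.77) = 0.03065
  −0.17·log₁₀(0.04) = 0.23765
  −0.54·log₁₀(0.05) = 0.70256
  −0.02·log₁₀(0.14) = 0.01708
H(P,Q) = 0.9879 dits.

0.9879 dits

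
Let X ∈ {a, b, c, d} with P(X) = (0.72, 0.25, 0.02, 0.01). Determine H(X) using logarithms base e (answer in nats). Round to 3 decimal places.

H(X) = −Σ p·ln p.
  −(0.72)·ln(0.72) = 0.2365
  −(0.25)·ln(0.25) = 0.3466
  −(0.02)·ln(0.02) = 0.0782
  −(0.01)·ln(0.01) = 0.0461
Sum: 0.2365 + 0.3466 + 0.0782 + 0.0461 = 0.707 nats.

0.707 nats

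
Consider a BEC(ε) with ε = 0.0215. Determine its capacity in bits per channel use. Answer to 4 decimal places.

0.9785 bits

Binary erasure channel: capacity C = 1 − ε.
C = 1 − 0.0215 = 0.9785 bits per channel use.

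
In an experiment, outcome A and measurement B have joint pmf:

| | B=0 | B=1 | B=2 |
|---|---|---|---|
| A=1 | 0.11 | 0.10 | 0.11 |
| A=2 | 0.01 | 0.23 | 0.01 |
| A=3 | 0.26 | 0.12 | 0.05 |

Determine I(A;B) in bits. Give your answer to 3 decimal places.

0.291 bits

Marginals: p(A) = (0.3200, 0.2500, 0.4300), p(B) = (0.3800, 0.4500, 0.1700).
I(A;B) = Σ p(x,y)·log₂[p(x,y)/(p(x)p(y))].
  (1,0): 0.11·log₂(0.9046) = -0.0159
  (1,1): 0.10·log₂(0.6944) = -0.0526
  (1,2): 0.11·log₂(2.0221) = 0.1117
  (2,0): 0.01·log₂(0.1053) = -0.0325
  (2,1): 0.23·log₂(2.0444) = 0.2373
  (2,2): 0.01·log₂(0.2353) = -0.0209
  (3,0): 0.26·log₂(1.5912) = 0.1742
  (3,1): 0.12·log₂(0.6202) = -0.0827
  (3,2): 0.05·log₂(0.6840) = -0.0274
Sum = 0.291 bits.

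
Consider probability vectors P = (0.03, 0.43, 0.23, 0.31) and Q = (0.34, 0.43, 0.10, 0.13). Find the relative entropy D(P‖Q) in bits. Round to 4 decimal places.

D(P‖Q) = Σ p·log₂(p/q).
  0.03·log₂(0.03/0.34) = -0.10508
  0.43·log₂(0.43/0.43) = 0.00000
  0.23·log₂(0.23/0.10) = 0.27638
  0.31·log₂(0.31/0.13) = 0.38866
D(P‖Q) = 0.5600 bits.

0.5600 bits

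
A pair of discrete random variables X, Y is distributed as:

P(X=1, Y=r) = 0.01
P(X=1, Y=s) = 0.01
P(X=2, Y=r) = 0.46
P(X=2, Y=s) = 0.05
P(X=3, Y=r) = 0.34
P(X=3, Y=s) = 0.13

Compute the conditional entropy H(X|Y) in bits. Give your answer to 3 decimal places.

Chain rule: H(X|Y) = H(X,Y) − H(Y).
Marginals: p(X) = (0.0200, 0.5100, 0.4700), p(Y) = (0.8100, 0.1900).
H(X,Y) = 1.7761 bits; H(Y) = 0.7015 bits.
H(X|Y) = 1.7761 − 0.7015 = 1.075 bits.

1.075 bits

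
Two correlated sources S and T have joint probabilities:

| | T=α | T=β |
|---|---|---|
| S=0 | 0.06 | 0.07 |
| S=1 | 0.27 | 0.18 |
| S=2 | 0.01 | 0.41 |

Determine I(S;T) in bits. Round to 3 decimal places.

0.290 bits

Marginals: p(S) = (0.1300, 0.4500, 0.4200), p(T) = (0.3400, 0.6600).
I(S;T) = Σ p(x,y)·log₂[p(x,y)/(p(x)p(y))].
  (0,α): 0.06·log₂(1.3575) = 0.0265
  (0,β): 0.07·log₂(0.8159) = -0.0206
  (1,α): 0.27·log₂(1.7647) = 0.2212
  (1,β): 0.18·log₂(0.6061) = -0.1300
  (2,α): 0.01·log₂(0.0700) = -0.0384
  (2,β): 0.41·log₂(1.4791) = 0.2315
Sum = 0.290 bits.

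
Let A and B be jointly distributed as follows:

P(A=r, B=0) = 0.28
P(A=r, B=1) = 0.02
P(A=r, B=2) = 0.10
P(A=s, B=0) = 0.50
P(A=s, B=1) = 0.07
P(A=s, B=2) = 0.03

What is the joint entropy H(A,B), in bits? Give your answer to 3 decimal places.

H(A,B) = −Σ p(x,y)·log₂ p(x,y) over all 6 cells.
  cell (r,0): −0.28·log₂0.28 = 0.5142
  cell (r,1): −0.02·log₂0.02 = 0.1129
  cell (r,2): −0.10·log₂0.10 = 0.3322
  cell (s,0): −0.50·log₂0.50 = 0.5000
  cell (s,1): −0.07·log₂0.07 = 0.2686
  cell (s,2): −0.03·log₂0.03 = 0.1518
Sum = 1.880 bits.

1.880 bits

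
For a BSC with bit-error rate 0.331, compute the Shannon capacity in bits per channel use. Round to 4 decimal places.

0.0841 bits

Binary symmetric channel: C = 1 − h₂(ε) where h₂ is the binary entropy function.
h₂(0.331) = −0.331·log₂0.331 − 0.669·log₂0.669 = 0.9159.
C = 1 − 0.9159 = 0.0841 bits per channel use.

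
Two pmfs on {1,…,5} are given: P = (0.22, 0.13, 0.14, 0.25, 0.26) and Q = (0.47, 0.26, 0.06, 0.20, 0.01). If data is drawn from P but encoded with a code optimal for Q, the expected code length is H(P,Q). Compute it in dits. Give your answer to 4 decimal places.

H(P,Q) = −Σ p·log₁₀ q.
  −0.22·log₁₀(0.47) = 0.07214
  −0.13·log₁₀(0.26) = 0.07605
  −0.14·log₁₀(0.06) = 0.17106
  −0.25·log₁₀(0.20) = 0.17474
  −0.26·log₁₀(0.01) = 0.52000
H(P,Q) = 1.0140 dits.

1.0140 dits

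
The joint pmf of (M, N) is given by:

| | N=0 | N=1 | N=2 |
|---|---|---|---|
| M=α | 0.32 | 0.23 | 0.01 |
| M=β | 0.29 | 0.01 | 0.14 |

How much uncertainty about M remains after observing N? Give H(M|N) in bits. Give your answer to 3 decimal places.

Marginals: p(M) = (0.5600, 0.4400), p(N) = (0.6100, 0.2400, 0.1500).
H(M|N) = Σ p(N) · H(M|N=·).
  N=0: p=0.6100, H(M|N=0) = 0.9983
  N=1: p=0.2400, H(M|N=1) = 0.2499
  N=2: p=0.1500, H(M|N=2) = 0.3534
Weighted sum = 0.722 bits.

0.722 bits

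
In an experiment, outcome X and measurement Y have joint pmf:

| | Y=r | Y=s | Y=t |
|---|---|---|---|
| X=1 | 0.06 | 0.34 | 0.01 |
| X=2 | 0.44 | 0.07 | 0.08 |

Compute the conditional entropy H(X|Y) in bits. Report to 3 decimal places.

0.580 bits

Chain rule: H(X|Y) = H(X,Y) − H(Y).
Marginals: p(X) = (0.4100, 0.5900), p(Y) = (0.5000, 0.4100, 0.0900).
H(X,Y) = 1.9204 bits; H(Y) = 1.3400 bits.
H(X|Y) = 1.9204 − 1.3400 = 0.580 bits.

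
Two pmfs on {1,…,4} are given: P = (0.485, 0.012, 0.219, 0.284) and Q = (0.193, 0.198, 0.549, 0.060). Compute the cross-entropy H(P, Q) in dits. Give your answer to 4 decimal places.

H(P,Q) = −Σ p·log₁₀ q.
  −0.485·log₁₀(0.193) = 0.34650
  −0.012·log₁₀(0.198) = 0.00844
  −0.219·log₁₀(0.549) = 0.05703
  −0.284·log₁₀(0.060) = 0.34701
H(P,Q) = 0.7590 dits.

0.7590 dits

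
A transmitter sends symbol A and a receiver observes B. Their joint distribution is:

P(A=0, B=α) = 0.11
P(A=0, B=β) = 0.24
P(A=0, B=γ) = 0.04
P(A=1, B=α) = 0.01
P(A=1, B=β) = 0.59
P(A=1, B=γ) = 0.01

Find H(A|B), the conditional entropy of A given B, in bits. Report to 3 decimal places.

Marginals: p(A) = (0.3900, 0.6100), p(B) = (0.1200, 0.8300, 0.0500).
H(A|B) = Σ p(B) · H(A|B=·).
  B=α: p=0.1200, H(A|B=α) = 0.4138
  B=β: p=0.8300, H(A|B=β) = 0.8676
  B=γ: p=0.0500, H(A|B=γ) = 0.7219
Weighted sum = 0.806 bits.

0.806 bits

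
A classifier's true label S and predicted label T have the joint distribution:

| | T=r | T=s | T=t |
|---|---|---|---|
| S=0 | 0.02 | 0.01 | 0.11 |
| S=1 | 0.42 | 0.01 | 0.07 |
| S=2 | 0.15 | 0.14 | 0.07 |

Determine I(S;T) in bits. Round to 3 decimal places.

0.333 bits

Marginals: p(S) = (0.1400, 0.5000, 0.3600), p(T) = (0.5900, 0.1600, 0.2500).
I(S;T) = H(S) + H(T) − H(S,T).
H(S) = 1.4277, H(T) = 1.3721, H(S,T) = 2.4665.
I(S;T) = 1.4277 + 1.3721 − 2.4665 = 0.333 bits.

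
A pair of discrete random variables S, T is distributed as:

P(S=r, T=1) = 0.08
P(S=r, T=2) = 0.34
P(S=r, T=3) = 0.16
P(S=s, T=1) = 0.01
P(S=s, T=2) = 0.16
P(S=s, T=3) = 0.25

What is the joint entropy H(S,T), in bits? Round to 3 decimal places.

H(S,T) = −Σ p(x,y)·log₂ p(x,y) over all 6 cells.
  cell (r,1): −0.08·log₂0.08 = 0.2915
  cell (r,2): −0.34·log₂0.34 = 0.5292
  cell (r,3): −0.16·log₂0.16 = 0.4230
  cell (s,1): −0.01·log₂0.01 = 0.0664
  cell (s,2): −0.16·log₂0.16 = 0.4230
  cell (s,3): −0.25·log₂0.25 = 0.5000
Sum = 2.233 bits.

2.233 bits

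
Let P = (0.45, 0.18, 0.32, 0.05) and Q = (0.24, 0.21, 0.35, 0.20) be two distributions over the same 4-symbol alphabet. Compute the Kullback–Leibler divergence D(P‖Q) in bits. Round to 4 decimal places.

0.2267 bits

D(P‖Q) = Σ p·log₂(p/q).
  0.45·log₂(0.45/0.24) = 0.40810
  0.18·log₂(0.18/0.21) = -0.04003
  0.32·log₂(0.32/0.35) = -0.04137
  0.05·log₂(0.05/0.20) = -0.10000
D(P‖Q) = 0.2267 bits.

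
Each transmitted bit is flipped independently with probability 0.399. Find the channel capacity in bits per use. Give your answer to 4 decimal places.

0.0296 bits

Binary symmetric channel: C = 1 − h₂(ε) where h₂ is the binary entropy function.
h₂(0.399) = −0.399·log₂0.399 − 0.601·log₂0.601 = 0.9704.
C = 1 − 0.9704 = 0.0296 bits per channel use.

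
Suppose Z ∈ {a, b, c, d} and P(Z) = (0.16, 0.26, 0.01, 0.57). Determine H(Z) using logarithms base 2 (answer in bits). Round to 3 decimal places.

1.457 bits

H(Z) = −Σ p·log₂ p.
  −(0.16)·log₂(0.16) = 0.4230
  −(0.26)·log₂(0.26) = 0.5053
  −(0.01)·log₂(0.01) = 0.0664
  −(0.57)·log₂(0.57) = 0.4623
Sum: 0.4230 + 0.5053 + 0.0664 + 0.4623 = 1.457 bits.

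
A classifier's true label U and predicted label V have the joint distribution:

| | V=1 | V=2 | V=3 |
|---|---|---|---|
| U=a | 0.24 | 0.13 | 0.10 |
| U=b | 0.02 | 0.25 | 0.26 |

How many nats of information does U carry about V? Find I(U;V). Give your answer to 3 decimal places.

0.164 nats

Marginals: p(U) = (0.4700, 0.5300), p(V) = (0.2600, 0.3800, 0.3600).
I(U;V) = Σ p(x,y)·ln[p(x,y)/(p(x)p(y))].
  (a,1): 0.24·ln(1.9640) = 0.1620
  (a,2): 0.13·ln(0.7279) = -0.0413
  (a,3): 0.10·ln(0.5910) = -0.0526
  (b,1): 0.02·ln(0.1451) = -0.0386
  (b,2): 0.25·ln(1.2413) = 0.0540
  (b,3): 0.26·ln(1.3627) = 0.0805
Sum = 0.164 nats.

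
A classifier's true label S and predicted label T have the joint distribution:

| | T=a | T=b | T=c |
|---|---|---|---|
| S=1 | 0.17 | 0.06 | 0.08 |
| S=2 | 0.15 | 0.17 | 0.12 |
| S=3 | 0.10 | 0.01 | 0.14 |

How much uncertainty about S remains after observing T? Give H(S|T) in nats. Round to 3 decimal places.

Chain rule: H(S|T) = H(S,T) − H(T).
Marginals: p(S) = (0.3100, 0.4400, 0.2500), p(T) = (0.4200, 0.2400, 0.3400).
H(S,T) = 2.0639 nats; H(T) = 1.0737 nats.
H(S|T) = 2.0639 − 1.0737 = 0.990 nats.

0.990 nats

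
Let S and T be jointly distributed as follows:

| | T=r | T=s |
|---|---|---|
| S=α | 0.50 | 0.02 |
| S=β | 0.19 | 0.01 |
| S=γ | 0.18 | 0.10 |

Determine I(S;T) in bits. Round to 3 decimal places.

0.115 bits

Marginals: p(S) = (0.5200, 0.2000, 0.2800), p(T) = (0.8700, 0.1300).
I(S;T) = H(S) + H(T) − H(S,T).
H(S) = 1.4692, H(T) = 0.5574, H(S,T) = 1.9120.
I(S;T) = 1.4692 + 0.5574 − 1.9120 = 0.115 bits.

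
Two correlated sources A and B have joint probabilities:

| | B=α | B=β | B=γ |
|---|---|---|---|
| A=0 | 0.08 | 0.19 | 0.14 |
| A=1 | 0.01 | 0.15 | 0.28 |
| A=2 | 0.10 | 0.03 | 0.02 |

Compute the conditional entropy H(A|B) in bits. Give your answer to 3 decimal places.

Chain rule: H(A|B) = H(A,B) − H(B).
Marginals: p(A) = (0.4100, 0.4400, 0.1500), p(B) = (0.1900, 0.3700, 0.4400).
H(A,B) = 2.7319 bits; H(B) = 1.5071 bits.
H(A|B) = 2.7319 − 1.5071 = 1.225 bits.

1.225 bits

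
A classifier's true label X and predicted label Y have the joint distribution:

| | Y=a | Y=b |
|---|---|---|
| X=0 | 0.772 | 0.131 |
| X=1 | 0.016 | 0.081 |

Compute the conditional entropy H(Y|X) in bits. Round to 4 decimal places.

0.6021 bits

Marginals: p(X) = (0.9030, 0.0970), p(Y) = (0.7880, 0.2120).
H(Y|X) = Σ p(X) · H(Y|X=·).
  X=0: p=0.9030, H(Y|X=0) = 0.5974
  X=1: p=0.0970, H(Y|X=1) = 0.6460
Weighted sum = 0.6021 bits.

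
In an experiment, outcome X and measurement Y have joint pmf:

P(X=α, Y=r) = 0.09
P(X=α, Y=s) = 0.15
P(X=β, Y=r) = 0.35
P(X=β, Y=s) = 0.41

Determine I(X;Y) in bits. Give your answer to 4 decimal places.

Marginals: p(X) = (0.2400, 0.7600), p(Y) = (0.4400, 0.5600).
I(X;Y) = Σ p(x,y)·log₂[p(x,y)/(p(x)p(y))].
  (α,r): 0.09·log₂(0.8523) = -0.02076
  (α,s): 0.15·log₂(1.1161) = 0.02376
  (β,r): 0.35·log₂(1.0467) = 0.02302
  (β,s): 0.41·log₂(0.9633) = -0.02209
Sum = 0.0039 bits.

0.0039 bits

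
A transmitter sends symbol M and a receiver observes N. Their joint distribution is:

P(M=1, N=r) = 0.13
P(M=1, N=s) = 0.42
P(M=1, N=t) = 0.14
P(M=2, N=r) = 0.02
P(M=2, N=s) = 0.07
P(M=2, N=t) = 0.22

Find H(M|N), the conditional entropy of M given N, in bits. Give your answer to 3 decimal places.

0.722 bits

Marginals: p(M) = (0.6900, 0.3100), p(N) = (0.1500, 0.4900, 0.3600).
H(M|N) = Σ p(N) · H(M|N=·).
  N=r: p=0.1500, H(M|N=r) = 0.5665
  N=s: p=0.4900, H(M|N=s) = 0.5917
  N=t: p=0.3600, H(M|N=t) = 0.9641
Weighted sum = 0.722 bits.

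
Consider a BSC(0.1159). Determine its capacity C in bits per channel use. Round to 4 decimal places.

Binary symmetric channel: C = 1 − h₂(ε) where h₂ is the binary entropy function.
h₂(0.1159) = −0.1159·log₂0.1159 − 0.8841·log₂0.8841 = 0.5175.
C = 1 − 0.5175 = 0.4825 bits per channel use.

0.4825 bits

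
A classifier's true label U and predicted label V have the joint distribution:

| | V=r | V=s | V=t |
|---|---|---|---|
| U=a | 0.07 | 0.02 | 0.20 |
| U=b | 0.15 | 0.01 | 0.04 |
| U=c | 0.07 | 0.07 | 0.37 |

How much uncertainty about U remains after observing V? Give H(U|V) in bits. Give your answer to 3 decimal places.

1.291 bits

Chain rule: H(U|V) = H(U,V) − H(V).
Marginals: p(U) = (0.2900, 0.2000, 0.5100), p(V) = (0.2900, 0.1000, 0.6100).
H(U,V) = 2.5764 bits; H(V) = 1.2851 bits.
H(U|V) = 2.5764 − 1.2851 = 1.291 bits.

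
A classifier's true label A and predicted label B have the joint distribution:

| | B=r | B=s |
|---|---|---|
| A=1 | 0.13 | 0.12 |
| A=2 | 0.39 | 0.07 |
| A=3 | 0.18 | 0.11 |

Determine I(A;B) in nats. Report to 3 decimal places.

0.049 nats

Marginals: p(A) = (0.2500, 0.4600, 0.2900), p(B) = (0.7000, 0.3000).
I(A;B) = H(A) + H(B) − H(A,B).
H(A) = 1.0628, H(B) = 0.6109, H(A,B) = 1.6245.
I(A;B) = 1.0628 + 0.6109 − 1.6245 = 0.049 nats.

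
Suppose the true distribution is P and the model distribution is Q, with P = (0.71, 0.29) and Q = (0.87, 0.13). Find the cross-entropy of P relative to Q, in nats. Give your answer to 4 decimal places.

H(P,Q) = −Σ p·ln q.
  −0.71·ln(0.87) = 0.09888
  −0.29·ln(0.13) = 0.59166
H(P,Q) = 0.6905 nats.

0.6905 nats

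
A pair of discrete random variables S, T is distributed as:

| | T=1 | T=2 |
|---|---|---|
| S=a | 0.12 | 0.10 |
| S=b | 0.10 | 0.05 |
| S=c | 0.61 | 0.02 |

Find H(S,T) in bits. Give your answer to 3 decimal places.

H(S,T) = −Σ p(x,y)·log₂ p(x,y) over all 6 cells.
  cell (a,1): −0.12·log₂0.12 = 0.3671
  cell (a,2): −0.10·log₂0.10 = 0.3322
  cell (b,1): −0.10·log₂0.10 = 0.3322
  cell (b,2): −0.05·log₂0.05 = 0.2161
  cell (c,1): −0.61·log₂0.61 = 0.4350
  cell (c,2): −0.02·log₂0.02 = 0.1129
Sum = 1.795 bits.

1.795 bits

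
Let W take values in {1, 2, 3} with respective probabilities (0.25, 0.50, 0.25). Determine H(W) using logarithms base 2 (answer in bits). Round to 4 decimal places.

H(W) = −Σ p·log₂ p.
  −(0.25)·log₂(0.25) = 0.50000
  −(0.50)·log₂(0.50) = 0.50000
  −(0.25)·log₂(0.25) = 0.50000
Sum: 0.50000 + 0.50000 + 0.50000 = 1.5000 bits.

1.5000 bits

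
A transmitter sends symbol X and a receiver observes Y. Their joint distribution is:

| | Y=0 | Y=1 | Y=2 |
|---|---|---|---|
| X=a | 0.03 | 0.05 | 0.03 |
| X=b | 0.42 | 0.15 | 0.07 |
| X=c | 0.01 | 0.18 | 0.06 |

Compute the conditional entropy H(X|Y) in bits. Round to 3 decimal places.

Marginals: p(X) = (0.1100, 0.6400, 0.2500), p(Y) = (0.4600, 0.3800, 0.1600).
H(X|Y) = Σ p(Y) · H(X|Y=·).
  Y=0: p=0.4600, H(X|Y=0) = 0.4968
  Y=1: p=0.3800, H(X|Y=1) = 1.4250
  Y=2: p=0.1600, H(X|Y=2) = 1.5052
Weighted sum = 1.011 bits.

1.011 bits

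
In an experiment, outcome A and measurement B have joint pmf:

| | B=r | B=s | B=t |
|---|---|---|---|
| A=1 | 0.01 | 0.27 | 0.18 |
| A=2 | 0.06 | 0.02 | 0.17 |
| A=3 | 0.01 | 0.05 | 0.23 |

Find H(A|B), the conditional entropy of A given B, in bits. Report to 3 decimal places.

Marginals: p(A) = (0.4600, 0.2500, 0.2900), p(B) = (0.0800, 0.3400, 0.5800).
H(A|B) = Σ p(B) · H(A|B=·).
  B=r: p=0.0800, H(A|B=r) = 1.0613
  B=s: p=0.3400, H(A|B=s) = 0.9112
  B=t: p=0.5800, H(A|B=t) = 1.5720
Weighted sum = 1.306 bits.

1.306 bits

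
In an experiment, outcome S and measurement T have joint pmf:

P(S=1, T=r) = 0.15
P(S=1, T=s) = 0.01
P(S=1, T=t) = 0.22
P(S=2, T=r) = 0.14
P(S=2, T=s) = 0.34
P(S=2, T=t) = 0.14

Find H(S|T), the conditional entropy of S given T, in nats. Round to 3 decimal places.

Marginals: p(S) = (0.3800, 0.6200), p(T) = (0.2900, 0.3500, 0.3600).
H(S|T) = Σ p(T) · H(S|T=·).
  T=r: p=0.2900, H(S|T=r) = 0.6926
  T=s: p=0.3500, H(S|T=s) = 0.1297
  T=t: p=0.3600, H(S|T=t) = 0.6682
Weighted sum = 0.487 nats.

0.487 nats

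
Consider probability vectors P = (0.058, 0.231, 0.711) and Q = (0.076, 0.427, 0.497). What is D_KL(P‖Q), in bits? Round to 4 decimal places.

0.1399 bits

D(P‖Q) = Σ p·log₂(p/q).
  0.058·log₂(0.058/0.076) = -0.02262
  0.231·log₂(0.231/0.427) = -0.20475
  0.711·log₂(0.711/0.497) = 0.36731
D(P‖Q) = 0.1399 bits.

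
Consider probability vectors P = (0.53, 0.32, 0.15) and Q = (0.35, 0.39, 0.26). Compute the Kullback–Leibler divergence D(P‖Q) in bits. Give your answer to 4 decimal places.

0.1069 bits

D(P‖Q) = Σ p·log₂(p/q).
  0.53·log₂(0.53/0.35) = 0.31728
  0.32·log₂(0.32/0.39) = -0.09133
  0.15·log₂(0.15/0.26) = -0.11903
D(P‖Q) = 0.1069 bits.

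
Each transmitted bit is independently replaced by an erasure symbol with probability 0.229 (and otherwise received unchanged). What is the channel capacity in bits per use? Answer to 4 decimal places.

Binary erasure channel: capacity C = 1 − ε.
C = 1 − 0.229 = 0.7710 bits per channel use.

0.7710 bits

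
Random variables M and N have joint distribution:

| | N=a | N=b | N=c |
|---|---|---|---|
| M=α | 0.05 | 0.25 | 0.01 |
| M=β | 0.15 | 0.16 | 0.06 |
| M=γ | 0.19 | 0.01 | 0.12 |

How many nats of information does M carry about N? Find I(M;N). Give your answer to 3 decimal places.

0.238 nats

Marginals: p(M) = (0.3100, 0.3700, 0.3200), p(N) = (0.3900, 0.4200, 0.1900).
I(M;N) = Σ p(x,y)·ln[p(x,y)/(p(x)p(y))].
  (α,a): 0.05·ln(0.4136) = -0.0441
  (α,b): 0.25·ln(1.9201) = 0.1631
  (α,c): 0.01·ln(0.1698) = -0.0177
  (β,a): 0.15·ln(1.0395) = 0.0058
  (β,b): 0.16·ln(1.0296) = 0.0047
  (β,c): 0.06·ln(0.8535) = -0.0095
  (γ,a): 0.19·ln(1.5224) = 0.0799
  (γ,b): 0.01·ln(0.0744) = -0.0260
  (γ,c): 0.12·ln(1.9737) = 0.0816
Sum = 0.238 nats.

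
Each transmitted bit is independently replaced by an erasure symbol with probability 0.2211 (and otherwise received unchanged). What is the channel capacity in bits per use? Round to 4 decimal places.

0.7789 bits

Binary erasure channel: capacity C = 1 − ε.
C = 1 − 0.2211 = 0.7789 bits per channel use.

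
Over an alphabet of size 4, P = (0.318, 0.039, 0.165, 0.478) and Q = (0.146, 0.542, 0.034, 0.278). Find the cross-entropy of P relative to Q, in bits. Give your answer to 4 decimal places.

H(P,Q) = −Σ p·log₂ q.
  −0.318·log₂(0.146) = 0.88276
  −0.039·log₂(0.542) = 0.03446
  −0.165·log₂(0.034) = 0.80492
  −0.478·log₂(0.278) = 0.88279
H(P,Q) = 2.6049 bits.

2.6049 bits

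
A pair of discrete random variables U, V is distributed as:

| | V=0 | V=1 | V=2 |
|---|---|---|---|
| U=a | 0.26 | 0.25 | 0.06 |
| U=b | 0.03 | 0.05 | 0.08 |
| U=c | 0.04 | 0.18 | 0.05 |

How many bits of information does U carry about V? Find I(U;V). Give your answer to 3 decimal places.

0.131 bits

Marginals: p(U) = (0.5700, 0.1600, 0.2700), p(V) = (0.3300, 0.4800, 0.1900).
I(U;V) = Σ p(x,y)·log₂[p(x,y)/(p(x)p(y))].
  (a,0): 0.26·log₂(1.3822) = 0.1214
  (a,1): 0.25·log₂(0.9137) = -0.0325
  (a,2): 0.06·log₂(0.5540) = -0.0511
  (b,0): 0.03·log₂(0.5682) = -0.0245
  (b,1): 0.05·log₂(0.6510) = -0.0310
  (b,2): 0.08·log₂(2.6316) = 0.1117
  (c,0): 0.04·log₂(0.4489) = -0.0462
  (c,1): 0.18·log₂(1.3889) = 0.0853
  (c,2): 0.05·log₂(0.9747) = -0.0019
Sum = 0.131 bits.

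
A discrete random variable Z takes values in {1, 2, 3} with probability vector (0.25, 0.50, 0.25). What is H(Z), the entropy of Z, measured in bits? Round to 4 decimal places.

H(Z) = −Σ p·log₂ p.
  −(0.25)·log₂(0.25) = 0.50000
  −(0.50)·log₂(0.50) = 0.50000
  −(0.25)·log₂(0.25) = 0.50000
Sum: 0.50000 + 0.50000 + 0.50000 = 1.5000 bits.

1.5000 bits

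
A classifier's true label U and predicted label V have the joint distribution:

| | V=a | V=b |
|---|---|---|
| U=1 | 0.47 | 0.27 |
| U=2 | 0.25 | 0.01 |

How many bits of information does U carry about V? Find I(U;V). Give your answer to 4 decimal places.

Marginals: p(U) = (0.7400, 0.2600), p(V) = (0.7200, 0.2800).
I(U;V) = H(U) + H(V) − H(U,V).
H(U) = 0.8267, H(V) = 0.8555, H(U,V) = 1.5884.
I(U;V) = 0.8267 + 0.8555 − 1.5884 = 0.0938 bits.

0.0938 bits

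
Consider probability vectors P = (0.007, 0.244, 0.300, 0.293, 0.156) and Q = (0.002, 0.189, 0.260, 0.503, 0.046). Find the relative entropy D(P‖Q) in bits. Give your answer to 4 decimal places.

D(P‖Q) = Σ p·log₂(p/q).
  0.007·log₂(0.007/0.002) = 0.01265
  0.244·log₂(0.244/0.189) = 0.08991
  0.300·log₂(0.300/0.260) = 0.06194
  0.293·log₂(0.293/0.503) = -0.22844
  0.156·log₂(0.156/0.046) = 0.27485
D(P‖Q) = 0.2109 bits.

0.2109 bits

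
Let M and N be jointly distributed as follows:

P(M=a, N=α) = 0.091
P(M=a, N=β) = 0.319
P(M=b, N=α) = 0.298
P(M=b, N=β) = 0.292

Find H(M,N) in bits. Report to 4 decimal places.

H(M,N) = −Σ p(x,y)·log₂ p(x,y) over all 4 cells.
  cell (a,α): −0.091·log₂0.091 = 0.31468
  cell (a,β): −0.319·log₂0.319 = 0.52583
  cell (b,α): −0.298·log₂0.298 = 0.52049
  cell (b,β): −0.292·log₂0.292 = 0.51858
Sum = 1.8796 bits.

1.8796 bits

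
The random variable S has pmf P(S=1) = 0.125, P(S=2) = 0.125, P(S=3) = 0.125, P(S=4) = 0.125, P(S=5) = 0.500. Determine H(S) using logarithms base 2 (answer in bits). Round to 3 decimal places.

2.000 bits

H(S) = −Σ p·log₂ p.
  −(0.125)·log₂(0.125) = 0.3750
  −(0.125)·log₂(0.125) = 0.3750
  −(0.125)·log₂(0.125) = 0.3750
  −(0.125)·log₂(0.125) = 0.3750
  −(0.500)·log₂(0.500) = 0.5000
Sum: 0.3750 + 0.3750 + 0.3750 + 0.3750 + 0.5000 = 2.000 bits.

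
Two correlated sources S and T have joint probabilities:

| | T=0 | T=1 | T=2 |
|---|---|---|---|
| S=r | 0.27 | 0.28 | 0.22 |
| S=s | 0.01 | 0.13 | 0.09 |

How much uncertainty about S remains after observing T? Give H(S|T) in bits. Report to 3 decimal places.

Marginals: p(S) = (0.7700, 0.2300), p(T) = (0.2800, 0.4100, 0.3100).
H(S|T) = Σ p(T) · H(S|T=·).
  T=0: p=0.2800, H(S|T=0) = 0.2223
  T=1: p=0.4100, H(S|T=1) = 0.9012
  T=2: p=0.3100, H(S|T=2) = 0.8691
Weighted sum = 0.701 bits.

0.701 bits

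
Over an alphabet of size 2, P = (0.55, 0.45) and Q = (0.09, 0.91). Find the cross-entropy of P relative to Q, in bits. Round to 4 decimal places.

H(P,Q) = −Σ p·log₂ q.
  −0.55·log₂(0.09) = 1.91066
  −0.45·log₂(0.91) = 0.06123
H(P,Q) = 1.9719 bits.

1.9719 bits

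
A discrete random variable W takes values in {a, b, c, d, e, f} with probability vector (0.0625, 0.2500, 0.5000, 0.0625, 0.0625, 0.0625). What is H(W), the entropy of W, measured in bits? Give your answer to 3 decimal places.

2.000 bits

H(W) = −Σ p·log₂ p.
  −(0.0625)·log₂(0.0625) = 0.2500
  −(0.2500)·log₂(0.2500) = 0.5000
  −(0.5000)·log₂(0.5000) = 0.5000
  −(0.0625)·log₂(0.0625) = 0.2500
  −(0.0625)·log₂(0.0625) = 0.2500
  −(0.0625)·log₂(0.0625) = 0.2500
Sum: 0.2500 + 0.5000 + 0.5000 + 0.2500 + 0.2500 + 0.2500 = 2.000 bits.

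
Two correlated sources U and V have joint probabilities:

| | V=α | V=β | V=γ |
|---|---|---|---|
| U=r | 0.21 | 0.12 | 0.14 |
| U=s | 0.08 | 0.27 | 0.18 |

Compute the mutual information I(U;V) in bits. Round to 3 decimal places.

0.087 bits

Marginals: p(U) = (0.4700, 0.5300), p(V) = (0.2900, 0.3900, 0.3200).
I(U;V) = H(U) + H(V) − H(U,V).
H(U) = 0.9974, H(V) = 1.5737, H(U,V) = 2.4838.
I(U;V) = 0.9974 + 1.5737 − 2.4838 = 0.087 bits.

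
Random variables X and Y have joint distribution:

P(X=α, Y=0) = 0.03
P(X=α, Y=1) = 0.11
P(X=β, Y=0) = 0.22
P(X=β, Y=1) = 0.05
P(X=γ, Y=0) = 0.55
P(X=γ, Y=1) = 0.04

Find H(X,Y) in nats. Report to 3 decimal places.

H(X,Y) = −Σ p(x,y)·ln p(x,y) over all 6 cells.
  cell (α,0): −0.03·ln0.03 = 0.1052
  cell (α,1): −0.11·ln0.11 = 0.2428
  cell (β,0): −0.22·ln0.22 = 0.3331
  cell (β,1): −0.05·ln0.05 = 0.1498
  cell (γ,0): −0.55·ln0.55 = 0.3288
  cell (γ,1): −0.04·ln0.04 = 0.1288
Sum = 1.288 nats.

1.288 nats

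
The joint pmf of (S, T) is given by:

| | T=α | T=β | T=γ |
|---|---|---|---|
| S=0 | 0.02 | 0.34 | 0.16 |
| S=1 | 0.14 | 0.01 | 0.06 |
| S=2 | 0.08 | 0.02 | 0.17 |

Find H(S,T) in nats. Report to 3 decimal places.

H(S,T) = −Σ p(x,y)·ln p(x,y) over all 9 cells.
  cell (0,α): −0.02·ln0.02 = 0.0782
  cell (0,β): −0.34·ln0.34 = 0.3668
  cell (0,γ): −0.16·ln0.16 = 0.2932
  cell (1,α): −0.14·ln0.14 = 0.2753
  cell (1,β): −0.01·ln0.01 = 0.0461
  cell (1,γ): −0.06·ln0.06 = 0.1688
  cell (2,α): −0.08·ln0.08 = 0.2021
  cell (2,β): −0.02·ln0.02 = 0.0782
  cell (2,γ): −0.17·ln0.17 = 0.3012
Sum = 1.810 nats.

1.810 nats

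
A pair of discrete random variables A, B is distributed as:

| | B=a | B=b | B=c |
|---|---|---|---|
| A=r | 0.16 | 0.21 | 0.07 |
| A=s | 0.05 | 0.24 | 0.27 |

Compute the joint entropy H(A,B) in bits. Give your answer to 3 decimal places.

H(A,B) = −Σ p(x,y)·log₂ p(x,y) over all 6 cells.
  cell (r,a): −0.16·log₂0.16 = 0.4230
  cell (r,b): −0.21·log₂0.21 = 0.4728
  cell (r,c): −0.07·log₂0.07 = 0.2686
  cell (s,a): −0.05·log₂0.05 = 0.2161
  cell (s,b): −0.24·log₂0.24 = 0.4941
  cell (s,c): −0.27·log₂0.27 = 0.5100
Sum = 2.385 bits.

2.385 bits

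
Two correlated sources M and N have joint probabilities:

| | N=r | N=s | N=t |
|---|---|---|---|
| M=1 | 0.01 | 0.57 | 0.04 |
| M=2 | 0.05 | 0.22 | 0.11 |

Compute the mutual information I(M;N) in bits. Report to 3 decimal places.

Marginals: p(M) = (0.6200, 0.3800), p(N) = (0.0600, 0.7900, 0.1500).
I(M;N) = H(M) + H(N) − H(M,N).
H(M) = 0.9580, H(N) = 0.9227, H(M,N) = 1.7614.
I(M;N) = 0.9580 + 0.9227 − 1.7614 = 0.119 bits.

0.119 bits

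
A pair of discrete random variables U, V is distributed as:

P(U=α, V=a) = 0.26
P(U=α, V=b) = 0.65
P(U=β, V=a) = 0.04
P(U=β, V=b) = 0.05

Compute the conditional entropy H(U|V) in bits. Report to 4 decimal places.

Marginals: p(U) = (0.9100, 0.0900), p(V) = (0.3000, 0.7000).
H(U|V) = Σ p(V) · H(U|V=·).
  V=a: p=0.3000, H(U|V=a) = 0.5665
  V=b: p=0.7000, H(U|V=b) = 0.3712
Weighted sum = 0.4298 bits.

0.4298 bits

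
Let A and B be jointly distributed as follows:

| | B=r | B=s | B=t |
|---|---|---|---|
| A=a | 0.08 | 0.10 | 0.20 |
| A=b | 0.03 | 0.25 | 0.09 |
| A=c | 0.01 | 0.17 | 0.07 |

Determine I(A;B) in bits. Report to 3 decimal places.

Marginals: p(A) = (0.3800, 0.3700, 0.2500), p(B) = (0.1200, 0.5200, 0.3600).
I(A;B) = Σ p(x,y)·log₂[p(x,y)/(p(x)p(y))].
  (a,r): 0.08·log₂(1.7544) = 0.0649
  (a,s): 0.10·log₂(0.5061) = -0.0983
  (a,t): 0.20·log₂(1.4620) = 0.1096
  (b,r): 0.03·log₂(0.6757) = -0.0170
  (b,s): 0.25·log₂(1.2994) = 0.0945
  (b,t): 0.09·log₂(0.6757) = -0.0509
  (c,r): 0.01·log₂(0.3333) = -0.0158
  (c,s): 0.17·log₂(1.3077) = 0.0658
  (c,t): 0.07·log₂(0.7778) = -0.0254
Sum = 0.127 bits.

0.127 bits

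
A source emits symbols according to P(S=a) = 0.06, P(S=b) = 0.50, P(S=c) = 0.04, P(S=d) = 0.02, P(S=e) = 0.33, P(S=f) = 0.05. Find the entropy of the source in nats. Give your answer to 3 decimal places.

H(S) = −Σ p·ln p.
  −(0.06)·ln(0.06) = 0.1688
  −(0.50)·ln(0.50) = 0.3466
  −(0.04)·ln(0.04) = 0.1288
  −(0.02)·ln(0.02) = 0.0782
  −(0.33)·ln(0.33) = 0.3659
  −(0.05)·ln(0.05) = 0.1498
Sum: 0.1688 + 0.3466 + 0.1288 + 0.0782 + 0.3659 + 0.1498 = 1.238 nats.

1.238 nats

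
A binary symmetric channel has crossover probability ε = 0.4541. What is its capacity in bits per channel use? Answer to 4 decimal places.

0.0061 bits

Binary symmetric channel: C = 1 − h₂(ε) where h₂ is the binary entropy function.
h₂(0.4541) = −0.4541·log₂0.4541 − 0.5459·log₂0.5459 = 0.9939.
C = 1 − 0.9939 = 0.0061 bits per channel use.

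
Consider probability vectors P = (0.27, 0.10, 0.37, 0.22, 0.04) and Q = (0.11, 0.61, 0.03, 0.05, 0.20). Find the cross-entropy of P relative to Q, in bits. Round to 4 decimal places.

3.8466 bits

H(P,Q) = −Σ p·log₂ q.
  −0.27·log₂(0.11) = 0.85979
  −0.10·log₂(0.61) = 0.07131
  −0.37·log₂(0.03) = 1.87179
  −0.22·log₂(0.05) = 0.95082
  −0.04·log₂(0.20) = 0.09288
H(P,Q) = 3.8466 bits.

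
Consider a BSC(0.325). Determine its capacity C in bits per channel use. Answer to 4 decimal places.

Binary symmetric channel: C = 1 − h₂(ε) where h₂ is the binary entropy function.
h₂(0.325) = −0.325·log₂0.325 − 0.675·log₂0.675 = 0.9097.
C = 1 − 0.9097 = 0.0903 bits per channel use.

0.0903 bits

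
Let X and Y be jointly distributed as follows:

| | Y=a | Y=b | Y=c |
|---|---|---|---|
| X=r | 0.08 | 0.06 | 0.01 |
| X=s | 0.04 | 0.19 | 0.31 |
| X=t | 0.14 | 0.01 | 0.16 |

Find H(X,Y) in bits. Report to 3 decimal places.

2.653 bits

H(X,Y) = −Σ p(x,y)·log₂ p(x,y) over all 9 cells.
  cell (r,a): −0.08·log₂0.08 = 0.2915
  cell (r,b): −0.06·log₂0.06 = 0.2435
  cell (r,c): −0.01·log₂0.01 = 0.0664
  cell (s,a): −0.04·log₂0.04 = 0.1858
  cell (s,b): −0.19·log₂0.19 = 0.4552
  cell (s,c): −0.31·log₂0.31 = 0.5238
  cell (t,a): −0.14·log₂0.14 = 0.3971
  cell (t,b): −0.01·log₂0.01 = 0.0664
  cell (t,c): −0.16·log₂0.16 = 0.4230
Sum = 2.653 bits.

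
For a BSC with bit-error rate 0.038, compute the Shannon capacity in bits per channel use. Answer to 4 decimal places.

0.7670 bits

Binary symmetric channel: C = 1 − h₂(ε) where h₂ is the binary entropy function.
h₂(0.038) = −0.038·log₂0.038 − 0.962·log₂0.962 = 0.2330.
C = 1 − 0.2330 = 0.7670 bits per channel use.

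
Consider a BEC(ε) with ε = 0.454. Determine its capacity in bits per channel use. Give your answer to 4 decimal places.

Binary erasure channel: capacity C = 1 − ε.
C = 1 − 0.454 = 0.5460 bits per channel use.

0.5460 bits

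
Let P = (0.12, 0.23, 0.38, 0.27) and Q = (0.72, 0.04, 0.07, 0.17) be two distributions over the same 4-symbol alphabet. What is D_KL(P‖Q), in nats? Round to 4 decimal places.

0.9551 nats

D(P‖Q) = Σ p·ln(p/q).
  0.12·ln(0.12/0.72) = -0.21501
  0.23·ln(0.23/0.04) = 0.40232
  0.38·ln(0.38/0.07) = 0.64284
  0.27·ln(0.27/0.17) = 0.12491
D(P‖Q) = 0.9551 nats.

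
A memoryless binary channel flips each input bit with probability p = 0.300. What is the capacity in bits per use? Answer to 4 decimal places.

0.1187 bits

Binary symmetric channel: C = 1 − h₂(ε) where h₂ is the binary entropy function.
h₂(0.300) = −0.300·log₂0.300 − 0.700·log₂0.700 = 0.8813.
C = 1 − 0.8813 = 0.1187 bits per channel use.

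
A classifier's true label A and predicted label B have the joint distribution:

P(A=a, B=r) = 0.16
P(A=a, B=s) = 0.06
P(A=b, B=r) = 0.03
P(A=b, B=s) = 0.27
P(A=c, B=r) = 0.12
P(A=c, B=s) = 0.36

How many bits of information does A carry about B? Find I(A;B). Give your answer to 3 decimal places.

Marginals: p(A) = (0.2200, 0.3000, 0.4800), p(B) = (0.3100, 0.6900).
I(A;B) = H(A) + H(B) − H(A,B).
H(A) = 1.5099, H(B) = 0.8932, H(A,B) = 2.2260.
I(A;B) = 1.5099 + 0.8932 − 2.2260 = 0.177 bits.

0.177 bits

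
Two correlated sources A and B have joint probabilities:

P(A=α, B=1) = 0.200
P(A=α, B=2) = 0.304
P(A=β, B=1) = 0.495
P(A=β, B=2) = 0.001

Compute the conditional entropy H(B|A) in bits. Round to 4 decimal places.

0.4988 bits

Marginals: p(A) = (0.5040, 0.4960), p(B) = (0.6950, 0.3050).
H(B|A) = Σ p(A) · H(B|A=·).
  A=α: p=0.5040, H(B|A=α) = 0.9691
  A=β: p=0.4960, H(B|A=β) = 0.0210
Weighted sum = 0.4988 bits.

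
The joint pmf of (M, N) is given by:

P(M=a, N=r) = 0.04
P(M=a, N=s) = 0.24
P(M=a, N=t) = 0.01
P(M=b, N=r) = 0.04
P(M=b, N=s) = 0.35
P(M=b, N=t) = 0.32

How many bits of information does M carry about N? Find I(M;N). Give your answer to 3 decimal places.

0.149 bits

Marginals: p(M) = (0.2900, 0.7100), p(N) = (0.0800, 0.5900, 0.3300).
I(M;N) = H(M) + H(N) − H(M,N).
H(M) = 0.8687, H(N) = 1.2684, H(M,N) = 1.9882.
I(M;N) = 0.8687 + 1.2684 − 1.9882 = 0.149 bits.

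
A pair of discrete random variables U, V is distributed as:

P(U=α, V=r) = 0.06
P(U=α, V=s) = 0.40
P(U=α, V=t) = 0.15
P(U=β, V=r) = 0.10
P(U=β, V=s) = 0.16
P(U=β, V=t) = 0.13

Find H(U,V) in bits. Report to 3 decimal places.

H(U,V) = −Σ p(x,y)·log₂ p(x,y) over all 6 cells.
  cell (α,r): −0.06·log₂0.06 = 0.2435
  cell (α,s): −0.40·log₂0.40 = 0.5288
  cell (α,t): −0.15·log₂0.15 = 0.4105
  cell (β,r): −0.10·log₂0.10 = 0.3322
  cell (β,s): −0.16·log₂0.16 = 0.4230
  cell (β,t): −0.13·log₂0.13 = 0.3826
Sum = 2.321 bits.

2.321 bits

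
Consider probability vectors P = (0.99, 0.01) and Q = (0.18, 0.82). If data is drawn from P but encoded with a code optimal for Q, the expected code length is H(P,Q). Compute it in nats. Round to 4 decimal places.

1.6996 nats

H(P,Q) = −Σ p·ln q.
  −0.99·ln(0.18) = 1.69765
  −0.01·ln(0.82) = 0.00198
H(P,Q) = 1.6996 nats.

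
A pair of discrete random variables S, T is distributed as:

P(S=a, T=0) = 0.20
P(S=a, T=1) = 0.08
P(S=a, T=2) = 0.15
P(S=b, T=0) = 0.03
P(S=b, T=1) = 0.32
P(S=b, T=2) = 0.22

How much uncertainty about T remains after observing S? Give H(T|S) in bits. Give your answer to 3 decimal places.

1.339 bits

Chain rule: H(T|S) = H(S,T) − H(S).
Marginals: p(S) = (0.4300, 0.5700), p(T) = (0.2300, 0.4000, 0.3700).
H(S,T) = 2.3248 bits; H(S) = 0.9858 bits.
H(T|S) = 2.3248 − 0.9858 = 1.339 bits.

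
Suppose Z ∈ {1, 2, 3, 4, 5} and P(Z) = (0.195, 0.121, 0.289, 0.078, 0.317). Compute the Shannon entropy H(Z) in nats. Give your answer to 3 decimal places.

H(Z) = −Σ p·ln p.
  −(0.195)·ln(0.195) = 0.3188
  −(0.121)·ln(0.121) = 0.2555
  −(0.289)·ln(0.289) = 0.3587
  −(0.078)·ln(0.078) = 0.1990
  −(0.317)·ln(0.317) = 0.3642
Sum: 0.3188 + 0.2555 + 0.3587 + 0.1990 + 0.3642 = 1.496 nats.

1.496 nats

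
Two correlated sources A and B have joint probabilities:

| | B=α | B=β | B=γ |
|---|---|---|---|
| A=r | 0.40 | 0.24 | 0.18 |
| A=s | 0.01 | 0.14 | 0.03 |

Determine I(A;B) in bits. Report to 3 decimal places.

0.127 bits

Marginals: p(A) = (0.8200, 0.1800), p(B) = (0.4100, 0.3800, 0.2100).
I(A;B) = Σ p(x,y)·log₂[p(x,y)/(p(x)p(y))].
  (r,α): 0.40·log₂(1.1898) = 0.1003
  (r,β): 0.24·log₂(0.7702) = -0.0904
  (r,γ): 0.18·log₂(1.0453) = 0.0115
  (s,α): 0.01·log₂(0.1355) = -0.0288
  (s,β): 0.14·log₂(2.0468) = 0.1447
  (s,γ): 0.03·log₂(0.7937) = -0.0100
Sum = 0.127 bits.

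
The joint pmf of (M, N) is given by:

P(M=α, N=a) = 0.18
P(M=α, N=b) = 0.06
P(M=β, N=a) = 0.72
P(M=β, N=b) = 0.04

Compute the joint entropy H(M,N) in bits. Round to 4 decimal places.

1.2158 bits

H(M,N) = −Σ p(x,y)·log₂ p(x,y) over all 4 cells.
  cell (α,a): −0.18·log₂0.18 = 0.44531
  cell (α,b): −0.06·log₂0.06 = 0.24353
  cell (β,a): −0.72·log₂0.72 = 0.34123
  cell (β,b): −0.04·log₂0.04 = 0.18575
Sum = 1.2158 bits.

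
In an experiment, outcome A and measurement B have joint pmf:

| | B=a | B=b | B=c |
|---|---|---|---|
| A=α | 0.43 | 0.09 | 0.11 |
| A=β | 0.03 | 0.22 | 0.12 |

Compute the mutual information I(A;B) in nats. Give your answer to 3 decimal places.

Marginals: p(A) = (0.6300, 0.3700), p(B) = (0.4600, 0.3100, 0.2300).
I(A;B) = Σ p(x,y)·ln[p(x,y)/(p(x)p(y))].
  (α,a): 0.43·ln(1.4838) = 0.1697
  (α,b): 0.09·ln(0.4608) = -0.0697
  (α,c): 0.11·ln(0.7591) = -0.0303
  (β,a): 0.03·ln(0.1763) = -0.0521
  (β,b): 0.22·ln(1.9180) = 0.1433
  (β,c): 0.12·ln(1.4101) = 0.0412
Sum = 0.202 nats.

0.202 nats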